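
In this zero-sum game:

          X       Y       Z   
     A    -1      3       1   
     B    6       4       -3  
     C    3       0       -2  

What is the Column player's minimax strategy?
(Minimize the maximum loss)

Column should play Z, value = 1

Work:
Column player minimizes Row's maximum payoff:
Column X: max payoff to Row = 6
Column Y: max payoff to Row = 4
Column Z: max payoff to Row = 1
Minimum is 1, achieved by column Z.
Minimax strategy: Z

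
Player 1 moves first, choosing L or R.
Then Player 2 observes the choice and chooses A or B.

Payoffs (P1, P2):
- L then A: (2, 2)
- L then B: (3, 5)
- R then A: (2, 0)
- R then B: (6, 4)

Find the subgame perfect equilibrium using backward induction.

P1 plays R, P2 plays B after L and B after R; Payoff (6, 4)

Work:
Backward induction:
After L: P2 chooses B → P1 gets 3
After R: P2 chooses B → P1 gets 6
P1 chooses R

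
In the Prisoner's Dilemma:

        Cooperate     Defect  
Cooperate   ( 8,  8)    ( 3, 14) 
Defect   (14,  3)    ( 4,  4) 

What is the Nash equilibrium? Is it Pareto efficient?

(Defect, Defect) is NE; not Pareto efficient

Work:
Defect dominates Cooperate for both players:
If P2 cooperates: Defect (14) > Cooperate (8)
If P2 defects: Defect (4) > Cooperate (3)
NE: (Defect, Defect) with payoff (4, 4)
But (Cooperate, Cooperate) = (8, 8) Pareto dominates (4, 4)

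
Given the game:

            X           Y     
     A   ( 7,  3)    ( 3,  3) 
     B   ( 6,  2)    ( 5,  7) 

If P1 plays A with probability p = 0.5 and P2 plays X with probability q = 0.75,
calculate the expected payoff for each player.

E[P1] = 5.875, E[P2] = 3.125

Work:
E[P1] = p·q·π₁(A,X) + p·(1-q)·π₁(A,Y) + (1-p)·q·π₁(B,X) + (1-p)·(1-q)·π₁(B,Y)
= 0.5·0.75·7 + 0.5·0.25·3 + 0.5·0.75·6 + 0.5·0.25·5
= 5.875

E[P2] = 3.125 (similar calculation)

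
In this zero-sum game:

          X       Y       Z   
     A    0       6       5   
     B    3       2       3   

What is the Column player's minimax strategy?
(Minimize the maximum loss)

Column should play X, value = 3

Work:
Column player minimizes Row's maximum payoff:
Column X: max payoff to Row = 3
Column Y: max payoff to Row = 6
Column Z: max payoff to Row = 5
Minimum is 3, achieved by column X.
Minimax strategy: X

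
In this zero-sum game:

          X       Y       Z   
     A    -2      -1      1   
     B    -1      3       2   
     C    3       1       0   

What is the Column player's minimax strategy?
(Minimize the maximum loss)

Column should play Z, value = 2

Work:
Column player minimizes Row's maximum payoff:
Column X: max payoff to Row = 3
Column Y: max payoff to Row = 3
Column Z: max payoff to Row = 2
Minimum is 2, achieved by column Z.
Minimax strategy: Z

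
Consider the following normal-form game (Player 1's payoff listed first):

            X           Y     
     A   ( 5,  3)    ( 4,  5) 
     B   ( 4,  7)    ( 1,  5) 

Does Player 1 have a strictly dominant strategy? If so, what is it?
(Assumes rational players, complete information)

Yes, Player 1's strictly dominant strategy is A

Work:
A strategy strictly dominates another if it gives a strictly higher payoff against every opponent action. Compare each pair of P1's strategies column-by-column:
  A vs B: [5 vs 4, 4 vs 1] → A strictly dominates B
  B vs A: [4 vs 5, 1 vs 4] → B does not strictly dominate A (column X: 4 ≤ 5)
A strictly dominates every other strategy → strictly dominant.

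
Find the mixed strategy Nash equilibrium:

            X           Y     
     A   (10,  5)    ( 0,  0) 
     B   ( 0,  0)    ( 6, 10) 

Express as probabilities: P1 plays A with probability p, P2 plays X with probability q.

p = 0.6667, q = 0.375

Work:
Find probabilities that make opponent indifferent:
P2 chooses q to make P1 indifferent between A and B
P1 chooses p to make P2 indifferent between X and Y
Mixed NE: P1 plays (A: 0.6667, B: 0.3333), P2 plays (X: 0.375, Y: 0.625)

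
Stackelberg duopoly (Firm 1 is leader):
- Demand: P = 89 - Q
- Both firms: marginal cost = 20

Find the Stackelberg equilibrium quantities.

q₁* (leader) = 34.5, q₂* (follower) = 17.25

Work:
Follower's reaction: q₂ = (a - c - q₁)/2
Leader substitutes: π₁ = q₁·(a - q₁ - (a-c-q₁)/2 - c)
FOC: q₁* = (89 - 20)/2 = 34.50
Then: q₂* = (89 - 20 - 34.5)/2 = 17.25
Leader has first-mover advantage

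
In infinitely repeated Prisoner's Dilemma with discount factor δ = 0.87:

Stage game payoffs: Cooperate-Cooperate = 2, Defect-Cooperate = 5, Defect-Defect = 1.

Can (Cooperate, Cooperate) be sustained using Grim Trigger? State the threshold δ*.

δ* = 0.75; since δ = 0.87 ≥ 0.75, cooperation can be sustained

Work:
For Grim Trigger:
Cooperate forever: 2/(1-δ)
Defect then punished: 5 + 1·δ/(1-δ)
Need: 2/(1-δ) ≥ 5 + 1·δ/(1-δ)
Solving: δ ≥ (T-R)/(T-P) = (5-2)/(5-1) = 0.75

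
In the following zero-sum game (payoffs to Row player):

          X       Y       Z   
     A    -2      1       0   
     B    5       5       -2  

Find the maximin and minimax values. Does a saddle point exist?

Maximin = -2, Minimax = 0, Saddle: False

Work:
Row minimums: [-2, -2] → maximin = -2
Column maximums: [5, 5, 0] → minimax = 0
No saddle point (maximin ≠ minimax). Mixed strategy needed.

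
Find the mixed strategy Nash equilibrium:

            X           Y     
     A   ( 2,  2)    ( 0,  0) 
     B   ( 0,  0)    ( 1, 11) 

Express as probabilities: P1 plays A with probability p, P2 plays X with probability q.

p = 0.8462, q = 0.3333

Work:
Find probabilities that make opponent indifferent:
P2 chooses q to make P1 indifferent between A and B
P1 chooses p to make P2 indifferent between X and Y
Mixed NE: P1 plays (A: 0.8462, B: 0.1538), P2 plays (X: 0.3333, Y: 0.6667)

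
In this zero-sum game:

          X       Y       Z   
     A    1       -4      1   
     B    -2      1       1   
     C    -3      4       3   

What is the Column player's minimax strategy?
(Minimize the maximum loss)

Column should play X, value = 1

Work:
Column player minimizes Row's maximum payoff:
Column X: max payoff to Row = 1
Column Y: max payoff to Row = 4
Column Z: max payoff to Row = 3
Minimum is 1, achieved by column X.
Minimax strategy: X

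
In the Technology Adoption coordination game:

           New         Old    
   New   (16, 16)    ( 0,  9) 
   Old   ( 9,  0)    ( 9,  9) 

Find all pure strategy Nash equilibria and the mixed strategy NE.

Pure NE: (New, New) and (Old, Old); Mixed NE: p = 0.5625, q = 0.5625

Work:
Check pure NE:
(New, New): (16, 16) - no unilateral deviation beneficial
(Old, Old): (9, 9) - no unilateral deviation beneficial
Mixed NE: P1 plays New with p = 0.5625, P2 plays New with q = 0.5625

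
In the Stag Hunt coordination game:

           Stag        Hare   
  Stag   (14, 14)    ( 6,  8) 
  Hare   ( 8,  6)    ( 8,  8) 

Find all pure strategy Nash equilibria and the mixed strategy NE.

Pure NE: (Stag, Stag) and (Hare, Hare); Mixed NE: p = 0.25, q = 0.25

Work:
Check pure NE:
(Stag, Stag): (14, 14) - no unilateral deviation beneficial
(Hare, Hare): (8, 8) - no unilateral deviation beneficial
Mixed NE: P1 plays Stag with p = 0.25, P2 plays Stag with q = 0.25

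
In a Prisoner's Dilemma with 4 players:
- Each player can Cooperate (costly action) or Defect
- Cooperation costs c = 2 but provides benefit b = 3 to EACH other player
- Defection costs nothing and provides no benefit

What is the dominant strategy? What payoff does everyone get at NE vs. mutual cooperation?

Dominant: Defect; NE payoff = 0; Coop payoff = 7

Work:
Defect dominates (saves cost c = 2, benefit to others is external)
NE: All defect → everyone gets 0
If all cooperate: each receives (3)×3 - 2 = 7
Social dilemma: 7 > 0 but NE gives 0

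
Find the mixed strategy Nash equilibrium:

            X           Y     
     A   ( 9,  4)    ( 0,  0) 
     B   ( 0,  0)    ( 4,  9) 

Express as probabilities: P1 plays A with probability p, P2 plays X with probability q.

p = 0.6923, q = 0.3077

Work:
Find probabilities that make opponent indifferent:
P2 chooses q to make P1 indifferent between A and B
P1 chooses p to make P2 indifferent between X and Y
Mixed NE: P1 plays (A: 0.6923, B: 0.3077), P2 plays (X: 0.3077, Y: 0.6923)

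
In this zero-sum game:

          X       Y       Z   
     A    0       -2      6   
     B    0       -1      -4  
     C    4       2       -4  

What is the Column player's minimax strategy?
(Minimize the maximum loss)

Column should play Y, value = 2

Work:
Column player minimizes Row's maximum payoff:
Column X: max payoff to Row = 4
Column Y: max payoff to Row = 2
Column Z: max payoff to Row = 6
Minimum is 2, achieved by column Y.
Minimax strategy: Y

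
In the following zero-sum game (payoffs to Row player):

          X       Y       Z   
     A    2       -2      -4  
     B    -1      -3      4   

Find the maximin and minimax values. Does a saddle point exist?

Maximin = -3, Minimax = -2, Saddle: False

Work:
Row minimums: [-4, -3] → maximin = -3
Column maximums: [2, -2, 4] → minimax = -2
No saddle point (maximin ≠ minimax). Mixed strategy needed.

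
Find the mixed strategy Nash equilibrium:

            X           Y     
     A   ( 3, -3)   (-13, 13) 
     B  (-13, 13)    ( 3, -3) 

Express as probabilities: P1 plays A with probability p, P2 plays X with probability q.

p = 0.5, q = 0.5

Work:
Find probabilities that make opponent indifferent:
P2 chooses q to make P1 indifferent between A and B
P1 chooses p to make P2 indifferent between X and Y
Mixed NE: P1 plays (A: 0.5, B: 0.5), P2 plays (X: 0.5, Y: 0.5)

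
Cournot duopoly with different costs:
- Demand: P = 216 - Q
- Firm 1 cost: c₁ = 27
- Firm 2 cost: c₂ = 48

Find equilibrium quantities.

q₁* = 70.0, q₂* = 49.0

Work:
Reaction: q₁ = (216 - 27 - q₂)/2
Reaction: q₂ = (216 - 48 - q₁)/2
Solve simultaneously:
q₁* = (216 - 2×27 + 48)/3 = 70.0
q₂* = (216 - 2×48 + 27)/3 = 49.0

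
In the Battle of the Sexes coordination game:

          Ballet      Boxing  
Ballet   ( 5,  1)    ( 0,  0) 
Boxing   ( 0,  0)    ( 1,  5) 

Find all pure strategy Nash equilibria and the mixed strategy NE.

Pure NE: (Ballet, Ballet) and (Boxing, Boxing); Mixed NE: p = 0.8333, q = 0.1667

Work:
Check pure NE:
(Ballet, Ballet): (5, 1) - no unilateral deviation beneficial
(Boxing, Boxing): (1, 5) - no unilateral deviation beneficial
Mixed NE: P1 plays Ballet with p = 0.8333, P2 plays Ballet with q = 0.1667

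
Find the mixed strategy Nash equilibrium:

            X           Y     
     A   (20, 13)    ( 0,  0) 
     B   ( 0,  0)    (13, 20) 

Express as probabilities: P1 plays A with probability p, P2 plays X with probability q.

p = 0.6061, q = 0.3939

Work:
Find probabilities that make opponent indifferent:
P2 chooses q to make P1 indifferent between A and B
P1 chooses p to make P2 indifferent between X and Y
Mixed NE: P1 plays (A: 0.6061, B: 0.3939), P2 plays (X: 0.3939, Y: 0.6061)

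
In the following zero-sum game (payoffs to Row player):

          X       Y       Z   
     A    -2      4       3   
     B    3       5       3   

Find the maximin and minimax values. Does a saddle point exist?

Maximin = 3, Minimax = 3, Saddle: True

Work:
Row minimums: [-2, 3] → maximin = 3
Column maximums: [3, 5, 3] → minimax = 3
Saddle point exists! Game value = 3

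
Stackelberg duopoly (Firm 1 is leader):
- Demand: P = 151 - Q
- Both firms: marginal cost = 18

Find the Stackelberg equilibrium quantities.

q₁* (leader) = 66.5, q₂* (follower) = 33.25

Work:
Follower's reaction: q₂ = (a - c - q₁)/2
Leader substitutes: π₁ = q₁·(a - q₁ - (a-c-q₁)/2 - c)
FOC: q₁* = (151 - 18)/2 = 66.50
Then: q₂* = (151 - 18 - 66.5)/2 = 33.25
Leader has first-mover advantage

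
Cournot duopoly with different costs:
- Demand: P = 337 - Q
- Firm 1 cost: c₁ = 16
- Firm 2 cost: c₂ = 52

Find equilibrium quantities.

q₁* = 119.0, q₂* = 83.0

Work:
Reaction: q₁ = (337 - 16 - q₂)/2
Reaction: q₂ = (337 - 52 - q₁)/2
Solve simultaneously:
q₁* = (337 - 2×16 + 52)/3 = 119.0
q₂* = (337 - 2×52 + 16)/3 = 83.0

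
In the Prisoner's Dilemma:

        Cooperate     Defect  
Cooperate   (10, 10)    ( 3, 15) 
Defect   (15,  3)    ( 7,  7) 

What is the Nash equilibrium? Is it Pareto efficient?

(Defect, Defect) is NE; not Pareto efficient

Work:
Defect dominates Cooperate for both players:
If P2 cooperates: Defect (15) > Cooperate (10)
If P2 defects: Defect (7) > Cooperate (3)
NE: (Defect, Defect) with payoff (7, 7)
But (Cooperate, Cooperate) = (10, 10) Pareto dominates (7, 7)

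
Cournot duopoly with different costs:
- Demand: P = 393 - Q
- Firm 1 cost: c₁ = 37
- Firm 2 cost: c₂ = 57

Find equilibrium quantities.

q₁* = 125.33, q₂* = 105.33

Work:
Reaction: q₁ = (393 - 37 - q₂)/2
Reaction: q₂ = (393 - 57 - q₁)/2
Solve simultaneously:
q₁* = (393 - 2×37 + 57)/3 = 125.33
q₂* = (393 - 2×57 + 37)/3 = 105.33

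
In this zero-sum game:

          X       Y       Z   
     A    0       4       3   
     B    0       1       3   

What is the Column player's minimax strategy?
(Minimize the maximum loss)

Column should play X, value = 0

Work:
Column player minimizes Row's maximum payoff:
Column X: max payoff to Row = 0
Column Y: max payoff to Row = 4
Column Z: max payoff to Row = 3
Minimum is 0, achieved by column X.
Minimax strategy: X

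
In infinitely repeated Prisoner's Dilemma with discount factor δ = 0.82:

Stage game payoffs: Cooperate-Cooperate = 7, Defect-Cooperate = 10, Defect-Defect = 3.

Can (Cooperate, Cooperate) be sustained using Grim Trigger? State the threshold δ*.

δ* = 0.4286; since δ = 0.82 ≥ 0.4286, cooperation can be sustained

Work:
For Grim Trigger:
Cooperate forever: 7/(1-δ)
Defect then punished: 10 + 3·δ/(1-δ)
Need: 7/(1-δ) ≥ 10 + 3·δ/(1-δ)
Solving: δ ≥ (T-R)/(T-P) = (10-7)/(10-3) = 0.4286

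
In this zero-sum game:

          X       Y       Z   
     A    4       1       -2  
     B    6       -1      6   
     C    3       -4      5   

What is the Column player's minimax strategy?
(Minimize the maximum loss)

Column should play Y, value = 1

Work:
Column player minimizes Row's maximum payoff:
Column X: max payoff to Row = 6
Column Y: max payoff to Row = 1
Column Z: max payoff to Row = 6
Minimum is 1, achieved by column Y.
Minimax strategy: Y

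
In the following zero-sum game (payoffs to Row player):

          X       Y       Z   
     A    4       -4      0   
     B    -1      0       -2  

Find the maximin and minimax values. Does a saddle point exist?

Maximin = -2, Minimax = 0, Saddle: False

Work:
Row minimums: [-4, -2] → maximin = -2
Column maximums: [4, 0, 0] → minimax = 0
No saddle point (maximin ≠ minimax). Mixed strategy needed.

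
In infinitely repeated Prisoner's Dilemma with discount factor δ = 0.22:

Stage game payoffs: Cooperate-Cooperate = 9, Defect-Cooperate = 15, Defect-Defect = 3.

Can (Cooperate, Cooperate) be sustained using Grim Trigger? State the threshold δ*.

δ* = 0.5; since δ = 0.22 < 0.5, cooperation cannot be sustained

Work:
For Grim Trigger:
Cooperate forever: 9/(1-δ)
Defect then punished: 15 + 3·δ/(1-δ)
Need: 9/(1-δ) ≥ 15 + 3·δ/(1-δ)
Solving: δ ≥ (T-R)/(T-P) = (15-9)/(15-3) = 0.5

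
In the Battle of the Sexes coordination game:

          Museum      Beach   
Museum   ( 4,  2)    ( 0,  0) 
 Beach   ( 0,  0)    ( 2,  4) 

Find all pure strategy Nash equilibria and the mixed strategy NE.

Pure NE: (Museum, Museum) and (Beach, Beach); Mixed NE: p = 0.6667, q = 0.3333

Work:
Check pure NE:
(Museum, Museum): (4, 2) - no unilateral deviation beneficial
(Beach, Beach): (2, 4) - no unilateral deviation beneficial
Mixed NE: P1 plays Museum with p = 0.6667, P2 plays Museum with q = 0.3333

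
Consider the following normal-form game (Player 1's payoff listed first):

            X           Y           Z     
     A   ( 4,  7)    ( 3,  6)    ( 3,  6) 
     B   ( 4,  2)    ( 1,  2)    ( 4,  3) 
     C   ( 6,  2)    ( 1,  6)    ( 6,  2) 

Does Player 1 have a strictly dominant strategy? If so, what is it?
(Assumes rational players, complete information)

No strictly dominant strategy exists for Player 1

Work:
A strategy strictly dominates another if it gives a strictly higher payoff against every opponent action. Compare each pair of P1's strategies column-by-column:
  A vs B: [4 vs 4, 3 vs 1, 3 vs 4] → A does not strictly dominate B (column X: 4 ≤ 4)
  A vs C: [4 vs 6, 3 vs 1, 3 vs 6] → A does not strictly dominate C (column X: 4 ≤ 6)
  B vs A: [4 vs 4, 1 vs 3, 4 vs 3] → B does not strictly dominate A (column X: 4 ≤ 4)
  B vs C: [4 vs 6, 1 vs 1, 4 vs 6] → B does not strictly dominate C (column X: 4 ≤ 6)
  C vs A: [6 vs 4, 1 vs 3, 6 vs 3] → C does not strictly dominate A (column Y: 1 ≤ 3)
  C vs B: [6 vs 4, 1 vs 1, 6 vs 4] → C does not strictly dominate B (column Y: 1 ≤ 1)
No single strategy strictly dominates all others → no strictly dominant strategy.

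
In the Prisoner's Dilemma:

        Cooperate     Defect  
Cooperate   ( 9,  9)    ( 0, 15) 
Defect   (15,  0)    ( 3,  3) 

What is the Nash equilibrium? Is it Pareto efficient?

(Defect, Defect) is NE; not Pareto efficient

Work:
Defect dominates Cooperate for both players:
If P2 cooperates: Defect (15) > Cooperate (9)
If P2 defects: Defect (3) > Cooperate (0)
NE: (Defect, Defect) with payoff (3, 3)
But (Cooperate, Cooperate) = (9, 9) Pareto dominates (3, 3)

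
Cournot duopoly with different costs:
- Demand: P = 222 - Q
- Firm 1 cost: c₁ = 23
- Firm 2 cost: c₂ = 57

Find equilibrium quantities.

q₁* = 77.67, q₂* = 43.67

Work:
Reaction: q₁ = (222 - 23 - q₂)/2
Reaction: q₂ = (222 - 57 - q₁)/2
Solve simultaneously:
q₁* = (222 - 2×23 + 57)/3 = 77.67
q₂* = (222 - 2×57 + 23)/3 = 43.67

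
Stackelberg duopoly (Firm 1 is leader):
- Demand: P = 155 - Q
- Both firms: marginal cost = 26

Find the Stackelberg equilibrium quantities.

q₁* (leader) = 64.5, q₂* (follower) = 32.25

Work:
Follower's reaction: q₂ = (a - c - q₁)/2
Leader substitutes: π₁ = q₁·(a - q₁ - (a-c-q₁)/2 - c)
FOC: q₁* = (155 - 26)/2 = 64.50
Then: q₂* = (155 - 26 - 64.5)/2 = 32.25
Leader has first-mover advantage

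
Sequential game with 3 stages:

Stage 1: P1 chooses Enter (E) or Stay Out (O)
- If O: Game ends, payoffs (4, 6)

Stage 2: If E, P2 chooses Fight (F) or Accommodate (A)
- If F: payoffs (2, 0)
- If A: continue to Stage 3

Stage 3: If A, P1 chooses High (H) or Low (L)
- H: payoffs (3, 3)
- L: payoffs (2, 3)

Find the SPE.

SPE: (O, A, H); Outcome (4, 6)

Work:
Stage 3: P1 chooses H (3 vs 2)
Stage 2: P2: F->0, A->3 (anticipating H). Choose A
Stage 1: P1: O->4, E->3 (anticipating A, H). Choose O
SPE path: O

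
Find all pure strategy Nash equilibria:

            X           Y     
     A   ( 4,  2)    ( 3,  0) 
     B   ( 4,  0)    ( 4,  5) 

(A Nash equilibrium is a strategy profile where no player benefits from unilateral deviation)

Nash equilibrium: (A, X), (B, Y)

Work:
Best responses:
  P1 vs X: payoffs [4, 4] → best response A/B (payoff 4)
  P1 vs Y: payoffs [3, 4] → best response B (payoff 4)
  P2 vs A: payoffs [2, 0] → best response X (payoff 2)
  P2 vs B: payoffs [0, 5] → best response Y (payoff 5)
Mutual best responses: (A,X), (B,Y) → Nash equilibria.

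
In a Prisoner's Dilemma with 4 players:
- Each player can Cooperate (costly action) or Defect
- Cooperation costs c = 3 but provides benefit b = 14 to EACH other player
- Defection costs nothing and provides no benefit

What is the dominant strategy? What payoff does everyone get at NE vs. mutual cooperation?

Dominant: Defect; NE payoff = 0; Coop payoff = 39

Work:
Defect dominates (saves cost c = 3, benefit to others is external)
NE: All defect → everyone gets 0
If all cooperate: each receives (3)×14 - 3 = 39
Social dilemma: 39 > 0 but NE gives 0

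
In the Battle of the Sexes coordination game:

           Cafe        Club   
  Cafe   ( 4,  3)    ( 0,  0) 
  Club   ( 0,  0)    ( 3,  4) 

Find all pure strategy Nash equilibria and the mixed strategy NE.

Pure NE: (Cafe, Cafe) and (Club, Club); Mixed NE: p = 0.5714, q = 0.4286

Work:
Check pure NE:
(Cafe, Cafe): (4, 3) - no unilateral deviation beneficial
(Club, Club): (3, 4) - no unilateral deviation beneficial
Mixed NE: P1 plays Cafe with p = 0.5714, P2 plays Cafe with q = 0.4286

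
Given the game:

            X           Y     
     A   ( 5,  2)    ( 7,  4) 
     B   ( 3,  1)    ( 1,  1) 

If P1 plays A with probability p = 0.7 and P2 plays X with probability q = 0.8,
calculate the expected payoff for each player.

E[P1] = 4.56, E[P2] = 1.98

Work:
E[P1] = p·q·π₁(A,X) + p·(1-q)·π₁(A,Y) + (1-p)·q·π₁(B,X) + (1-p)·(1-q)·π₁(B,Y)
= 0.7·0.8·5 + 0.7·0.2·7 + 0.3·0.8·3 + 0.3·0.2·1
= 4.56

E[P2] = 1.98 (similar calculation)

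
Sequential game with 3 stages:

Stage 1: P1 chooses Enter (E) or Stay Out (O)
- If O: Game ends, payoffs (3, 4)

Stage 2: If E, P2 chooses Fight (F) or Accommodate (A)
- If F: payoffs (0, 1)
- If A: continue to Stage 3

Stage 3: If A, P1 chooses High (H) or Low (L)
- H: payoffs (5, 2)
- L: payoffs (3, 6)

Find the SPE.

SPE: (E, A, H); Outcome (5, 2)

Work:
Stage 3: P1 chooses H (5 vs 3)
Stage 2: P2: F->1, A->2 (anticipating H). Choose A
Stage 1: P1: O->3, E->5 (anticipating A, H). Choose E
SPE path: E -> A -> H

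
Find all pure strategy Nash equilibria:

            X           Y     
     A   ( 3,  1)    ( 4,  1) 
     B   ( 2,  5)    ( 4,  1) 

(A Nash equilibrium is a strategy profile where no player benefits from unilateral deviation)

Nash equilibrium: (A, X), (A, Y)

Work:
Best responses:
  P1 vs X: payoffs [3, 2] → best response A (payoff 3)
  P1 vs Y: payoffs [4, 4] → best response A/B (payoff 4)
  P2 vs A: payoffs [1, 1] → best response X/Y (payoff 1)
  P2 vs B: payoffs [5, 1] → best response X (payoff 5)
Mutual best responses: (A,X), (A,Y) → Nash equilibria.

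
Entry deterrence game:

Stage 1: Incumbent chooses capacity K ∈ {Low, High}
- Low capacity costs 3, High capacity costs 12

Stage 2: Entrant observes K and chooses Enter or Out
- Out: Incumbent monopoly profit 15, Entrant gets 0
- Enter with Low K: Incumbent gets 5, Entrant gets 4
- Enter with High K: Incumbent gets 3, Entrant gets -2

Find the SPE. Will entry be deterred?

SPE: (High, Enter|Low, Out|High); Entry deterred. Incumbent net profit = 3

Work:
After Low K: Entrant enters (4 > 0)
After High K: Entrant stays out (-2 < 0)
Incumbent: Low → 5−3=2, High → 15−12=3
Incumbent chooses High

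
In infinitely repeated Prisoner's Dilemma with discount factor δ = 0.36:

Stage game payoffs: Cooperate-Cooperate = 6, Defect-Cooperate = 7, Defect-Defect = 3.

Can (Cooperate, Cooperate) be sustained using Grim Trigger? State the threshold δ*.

δ* = 0.25; since δ = 0.36 ≥ 0.25, cooperation can be sustained

Work:
For Grim Trigger:
Cooperate forever: 6/(1-δ)
Defect then punished: 7 + 3·δ/(1-δ)
Need: 6/(1-δ) ≥ 7 + 3·δ/(1-δ)
Solving: δ ≥ (T-R)/(T-P) = (7-6)/(7-3) = 0.25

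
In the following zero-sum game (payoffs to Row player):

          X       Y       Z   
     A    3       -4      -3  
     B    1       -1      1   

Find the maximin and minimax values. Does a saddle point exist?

Maximin = -1, Minimax = -1, Saddle: True

Work:
Row minimums: [-4, -1] → maximin = -1
Column maximums: [3, -1, 1] → minimax = -1
Saddle point exists! Game value = -1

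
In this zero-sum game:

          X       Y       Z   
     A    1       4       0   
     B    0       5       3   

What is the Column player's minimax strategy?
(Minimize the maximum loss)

Column should play X, value = 1

Work:
Column player minimizes Row's maximum payoff:
Column X: max payoff to Row = 1
Column Y: max payoff to Row = 5
Column Z: max payoff to Row = 3
Minimum is 1, achieved by column X.
Minimax strategy: X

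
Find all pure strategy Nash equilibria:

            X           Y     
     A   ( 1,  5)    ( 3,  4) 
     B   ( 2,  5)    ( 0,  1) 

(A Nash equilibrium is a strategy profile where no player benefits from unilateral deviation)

Nash equilibrium: (B, X)

Work:
Best responses:
  P1 vs X: payoffs [1, 2] → best response B (payoff 2)
  P1 vs Y: payoffs [3, 0] → best response A (payoff 3)
  P2 vs A: payoffs [5, 4] → best response X (payoff 5)
  P2 vs B: payoffs [5, 1] → best response X (payoff 5)
Mutual best responses: (B,X) → Nash equilibria.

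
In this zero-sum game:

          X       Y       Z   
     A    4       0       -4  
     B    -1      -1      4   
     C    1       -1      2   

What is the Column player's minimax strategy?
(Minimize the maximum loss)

Column should play Y, value = 0

Work:
Column player minimizes Row's maximum payoff:
Column X: max payoff to Row = 4
Column Y: max payoff to Row = 0
Column Z: max payoff to Row = 4
Minimum is 0, achieved by column Y.
Minimax strategy: Y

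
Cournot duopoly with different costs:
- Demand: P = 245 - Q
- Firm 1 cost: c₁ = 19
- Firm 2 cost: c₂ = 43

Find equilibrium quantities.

q₁* = 83.33, q₂* = 59.33

Work:
Reaction: q₁ = (245 - 19 - q₂)/2
Reaction: q₂ = (245 - 43 - q₁)/2
Solve simultaneously:
q₁* = (245 - 2×19 + 43)/3 = 83.33
q₂* = (245 - 2×43 + 19)/3 = 59.33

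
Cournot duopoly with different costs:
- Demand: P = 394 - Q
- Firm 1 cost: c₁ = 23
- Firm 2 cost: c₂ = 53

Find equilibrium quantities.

q₁* = 133.67, q₂* = 103.67

Work:
Reaction: q₁ = (394 - 23 - q₂)/2
Reaction: q₂ = (394 - 53 - q₁)/2
Solve simultaneously:
q₁* = (394 - 2×23 + 53)/3 = 133.67
q₂* = (394 - 2×53 + 23)/3 = 103.67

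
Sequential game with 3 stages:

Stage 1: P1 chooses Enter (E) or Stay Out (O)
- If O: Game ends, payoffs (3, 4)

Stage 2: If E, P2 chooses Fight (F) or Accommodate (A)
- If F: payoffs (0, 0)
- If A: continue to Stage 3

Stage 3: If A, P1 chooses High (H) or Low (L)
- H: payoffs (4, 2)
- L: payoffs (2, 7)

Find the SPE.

SPE: (E, A, H); Outcome (4, 2)

Work:
Stage 3: P1 chooses H (4 vs 2)
Stage 2: P2: F->0, A->2 (anticipating H). Choose A
Stage 1: P1: O->3, E->4 (anticipating A, H). Choose E
SPE path: E -> A -> H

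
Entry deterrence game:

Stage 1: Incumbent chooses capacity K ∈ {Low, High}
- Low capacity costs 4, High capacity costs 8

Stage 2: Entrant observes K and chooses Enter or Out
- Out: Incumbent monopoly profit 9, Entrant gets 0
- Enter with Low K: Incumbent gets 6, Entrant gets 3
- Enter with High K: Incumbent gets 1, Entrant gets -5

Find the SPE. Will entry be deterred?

SPE: (Low, Enter|Low, Out|High); Entry not deterred. Incumbent net profit = 2, Entrant gets 3

Work:
After Low K: Entrant enters (3 > 0)
After High K: Entrant stays out (-5 < 0)
Incumbent: Low → 6−4=2, High → 9−8=1
Incumbent chooses Low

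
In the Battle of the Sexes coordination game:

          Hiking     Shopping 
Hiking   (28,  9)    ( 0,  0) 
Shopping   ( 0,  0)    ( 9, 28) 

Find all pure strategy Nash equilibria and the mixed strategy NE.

Pure NE: (Hiking, Hiking) and (Shopping, Shopping); Mixed NE: p = 0.7568, q = 0.2432

Work:
Check pure NE:
(Hiking, Hiking): (28, 9) - no unilateral deviation beneficial
(Shopping, Shopping): (9, 28) - no unilateral deviation beneficial
Mixed NE: P1 plays Hiking with p = 0.7568, P2 plays Hiking with q = 0.2432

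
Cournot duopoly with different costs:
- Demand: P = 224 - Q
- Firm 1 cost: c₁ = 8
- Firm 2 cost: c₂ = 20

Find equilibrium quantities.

q₁* = 76.0, q₂* = 64.0

Work:
Reaction: q₁ = (224 - 8 - q₂)/2
Reaction: q₂ = (224 - 20 - q₁)/2
Solve simultaneously:
q₁* = (224 - 2×8 + 20)/3 = 76.0
q₂* = (224 - 2×20 + 8)/3 = 64.0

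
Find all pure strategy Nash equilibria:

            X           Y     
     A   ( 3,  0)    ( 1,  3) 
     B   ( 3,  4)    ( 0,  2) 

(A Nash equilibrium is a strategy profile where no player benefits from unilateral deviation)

Nash equilibrium: (A, Y), (B, X)

Work:
Best responses:
  P1 vs X: payoffs [3, 3] → best response A/B (payoff 3)
  P1 vs Y: payoffs [1, 0] → best response A (payoff 1)
  P2 vs A: payoffs [0, 3] → best response Y (payoff 3)
  P2 vs B: payoffs [4, 2] → best response X (payoff 4)
Mutual best responses: (A,Y), (B,X) → Nash equilibria.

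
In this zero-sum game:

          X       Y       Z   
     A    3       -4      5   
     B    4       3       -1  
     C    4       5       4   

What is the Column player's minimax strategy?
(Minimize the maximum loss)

Column should play X, value = 4

Work:
Column player minimizes Row's maximum payoff:
Column X: max payoff to Row = 4
Column Y: max payoff to Row = 5
Column Z: max payoff to Row = 5
Minimum is 4, achieved by column X.
Minimax strategy: X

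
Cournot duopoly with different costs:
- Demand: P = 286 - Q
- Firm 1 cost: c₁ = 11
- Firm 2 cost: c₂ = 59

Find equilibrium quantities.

q₁* = 107.67, q₂* = 59.67

Work:
Reaction: q₁ = (286 - 11 - q₂)/2
Reaction: q₂ = (286 - 59 - q₁)/2
Solve simultaneously:
q₁* = (286 - 2×11 + 59)/3 = 107.67
q₂* = (286 - 2×59 + 11)/3 = 59.67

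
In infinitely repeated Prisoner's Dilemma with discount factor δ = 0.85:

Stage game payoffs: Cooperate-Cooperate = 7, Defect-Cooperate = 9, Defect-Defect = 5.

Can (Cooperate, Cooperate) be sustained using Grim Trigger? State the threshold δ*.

δ* = 0.5; since δ = 0.85 ≥ 0.5, cooperation can be sustained

Work:
For Grim Trigger:
Cooperate forever: 7/(1-δ)
Defect then punished: 9 + 5·δ/(1-δ)
Need: 7/(1-δ) ≥ 9 + 5·δ/(1-δ)
Solving: δ ≥ (T-R)/(T-P) = (9-7)/(9-5) = 0.5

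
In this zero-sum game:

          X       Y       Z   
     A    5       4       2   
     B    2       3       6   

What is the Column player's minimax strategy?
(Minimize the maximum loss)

Column should play Y, value = 4

Work:
Column player minimizes Row's maximum payoff:
Column X: max payoff to Row = 5
Column Y: max payoff to Row = 4
Column Z: max payoff to Row = 6
Minimum is 4, achieved by column Y.
Minimax strategy: Y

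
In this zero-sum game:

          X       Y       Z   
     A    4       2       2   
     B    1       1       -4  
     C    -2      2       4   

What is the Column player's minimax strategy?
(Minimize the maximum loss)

Column should play Y, value = 2

Work:
Column player minimizes Row's maximum payoff:
Column X: max payoff to Row = 4
Column Y: max payoff to Row = 2
Column Z: max payoff to Row = 4
Minimum is 2, achieved by column Y.
Minimax strategy: Y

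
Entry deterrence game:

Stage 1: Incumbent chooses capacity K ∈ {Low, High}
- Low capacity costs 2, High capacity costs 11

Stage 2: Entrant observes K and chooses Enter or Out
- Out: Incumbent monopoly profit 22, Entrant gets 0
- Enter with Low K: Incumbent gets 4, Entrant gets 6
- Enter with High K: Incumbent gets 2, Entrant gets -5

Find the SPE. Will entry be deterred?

SPE: (High, Enter|Low, Out|High); Entry deterred. Incumbent net profit = 11

Work:
After Low K: Entrant enters (6 > 0)
After High K: Entrant stays out (-5 < 0)
Incumbent: Low → 4−2=2, High → 22−11=11
Incumbent chooses High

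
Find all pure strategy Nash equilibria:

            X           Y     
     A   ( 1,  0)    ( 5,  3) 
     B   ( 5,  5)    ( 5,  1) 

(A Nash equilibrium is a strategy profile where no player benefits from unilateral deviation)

Nash equilibrium: (A, Y), (B, X)

Work:
Best responses:
  P1 vs X: payoffs [1, 5] → best response B (payoff 5)
  P1 vs Y: payoffs [5, 5] → best response A/B (payoff 5)
  P2 vs A: payoffs [0, 3] → best response Y (payoff 3)
  P2 vs B: payoffs [5, 1] → best response X (payoff 5)
Mutual best responses: (A,Y), (B,X) → Nash equilibria.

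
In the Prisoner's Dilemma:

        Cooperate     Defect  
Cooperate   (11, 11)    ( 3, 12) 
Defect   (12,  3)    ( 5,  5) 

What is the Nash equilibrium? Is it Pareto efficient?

(Defect, Defect) is NE; not Pareto efficient

Work:
Defect dominates Cooperate for both players:
If P2 cooperates: Defect (12) > Cooperate (11)
If P2 defects: Defect (5) > Cooperate (3)
NE: (Defect, Defect) with payoff (5, 5)
But (Cooperate, Cooperate) = (11, 11) Pareto dominates (5, 5)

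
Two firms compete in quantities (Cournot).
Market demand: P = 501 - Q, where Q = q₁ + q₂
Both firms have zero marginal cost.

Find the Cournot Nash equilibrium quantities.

q₁* = q₂* = 167.0; P* = 167.0

Work:
Profit: π_i = P·q_i = (a - q_i - q_j)·q_i
FOC: ∂π_i/∂q_i = a - 2q_i - q_j = 0
Reaction function: q_i = (501 - q_j)/2
Symmetry: q* = 501/3 = 167.0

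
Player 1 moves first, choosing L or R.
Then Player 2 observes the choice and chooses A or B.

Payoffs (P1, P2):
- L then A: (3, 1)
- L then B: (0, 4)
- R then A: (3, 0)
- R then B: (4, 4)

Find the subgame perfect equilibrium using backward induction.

P1 plays R, P2 plays B after L and B after R; Payoff (4, 4)

Work:
Backward induction:
After L: P2 chooses B → P1 gets 0
After R: P2 chooses B → P1 gets 4
P1 chooses R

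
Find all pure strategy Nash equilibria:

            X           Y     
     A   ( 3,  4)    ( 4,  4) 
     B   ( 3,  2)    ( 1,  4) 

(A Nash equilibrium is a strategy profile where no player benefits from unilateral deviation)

Nash equilibrium: (A, X), (A, Y)

Work:
Best responses:
  P1 vs X: payoffs [3, 3] → best response A/B (payoff 3)
  P1 vs Y: payoffs [4, 1] → best response A (payoff 4)
  P2 vs A: payoffs [4, 4] → best response X/Y (payoff 4)
  P2 vs B: payoffs [2, 4] → best response Y (payoff 4)
Mutual best responses: (A,X), (A,Y) → Nash equilibria.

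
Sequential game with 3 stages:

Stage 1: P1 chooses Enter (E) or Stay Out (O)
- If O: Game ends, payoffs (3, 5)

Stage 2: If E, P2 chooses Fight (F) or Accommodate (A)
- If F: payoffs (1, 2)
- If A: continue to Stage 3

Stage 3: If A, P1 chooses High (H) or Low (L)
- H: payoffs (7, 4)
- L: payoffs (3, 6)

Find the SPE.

SPE: (E, A, H); Outcome (7, 4)

Work:
Stage 3: P1 chooses H (7 vs 3)
Stage 2: P2: F->2, A->4 (anticipating H). Choose A
Stage 1: P1: O->3, E->7 (anticipating A, H). Choose E
SPE path: E -> A -> H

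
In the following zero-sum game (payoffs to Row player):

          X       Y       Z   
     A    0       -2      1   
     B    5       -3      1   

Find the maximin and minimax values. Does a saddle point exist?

Maximin = -2, Minimax = -2, Saddle: True

Work:
Row minimums: [-2, -3] → maximin = -2
Column maximums: [5, -2, 1] → minimax = -2
Saddle point exists! Game value = -2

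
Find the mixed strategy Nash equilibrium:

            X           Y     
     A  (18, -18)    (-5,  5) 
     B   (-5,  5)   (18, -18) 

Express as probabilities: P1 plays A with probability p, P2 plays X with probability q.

p = 0.5, q = 0.5

Work:
Find probabilities that make opponent indifferent:
P2 chooses q to make P1 indifferent between A and B
P1 chooses p to make P2 indifferent between X and Y
Mixed NE: P1 plays (A: 0.5, B: 0.5), P2 plays (X: 0.5, Y: 0.5)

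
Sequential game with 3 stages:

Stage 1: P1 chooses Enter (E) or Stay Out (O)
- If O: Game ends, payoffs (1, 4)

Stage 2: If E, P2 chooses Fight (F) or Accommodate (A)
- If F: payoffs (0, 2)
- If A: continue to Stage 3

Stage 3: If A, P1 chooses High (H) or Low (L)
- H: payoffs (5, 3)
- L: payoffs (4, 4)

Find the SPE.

SPE: (E, A, H); Outcome (5, 3)

Work:
Stage 3: P1 chooses H (5 vs 4)
Stage 2: P2: F->2, A->3 (anticipating H). Choose A
Stage 1: P1: O->1, E->5 (anticipating A, H). Choose E
SPE path: E -> A -> H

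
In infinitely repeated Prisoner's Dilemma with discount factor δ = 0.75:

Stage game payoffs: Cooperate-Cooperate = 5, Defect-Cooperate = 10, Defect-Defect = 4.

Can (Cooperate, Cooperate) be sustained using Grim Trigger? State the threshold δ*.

δ* = 0.8333; since δ = 0.75 < 0.8333, cooperation cannot be sustained

Work:
For Grim Trigger:
Cooperate forever: 5/(1-δ)
Defect then punished: 10 + 4·δ/(1-δ)
Need: 5/(1-δ) ≥ 10 + 4·δ/(1-δ)
Solving: δ ≥ (T-R)/(T-P) = (10-5)/(10-4) = 0.8333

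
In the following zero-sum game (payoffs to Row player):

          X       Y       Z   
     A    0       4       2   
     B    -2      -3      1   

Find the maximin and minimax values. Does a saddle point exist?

Maximin = 0, Minimax = 0, Saddle: True

Work:
Row minimums: [0, -3] → maximin = 0
Column maximums: [0, 4, 2] → minimax = 0
Saddle point exists! Game value = 0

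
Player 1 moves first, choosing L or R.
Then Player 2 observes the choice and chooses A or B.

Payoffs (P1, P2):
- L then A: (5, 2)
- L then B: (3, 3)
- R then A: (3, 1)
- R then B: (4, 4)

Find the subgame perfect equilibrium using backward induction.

P1 plays R, P2 plays B after L and B after R; Payoff (4, 4)

Work:
Backward induction:
After L: P2 chooses B → P1 gets 3
After R: P2 chooses B → P1 gets 4
P1 chooses R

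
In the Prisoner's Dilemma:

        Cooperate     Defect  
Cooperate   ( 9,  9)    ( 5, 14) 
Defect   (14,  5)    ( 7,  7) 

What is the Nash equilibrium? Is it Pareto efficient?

(Defect, Defect) is NE; not Pareto efficient

Work:
Defect dominates Cooperate for both players:
If P2 cooperates: Defect (14) > Cooperate (9)
If P2 defects: Defect (7) > Cooperate (5)
NE: (Defect, Defect) with payoff (7, 7)
But (Cooperate, Cooperate) = (9, 9) Pareto dominates (7, 7)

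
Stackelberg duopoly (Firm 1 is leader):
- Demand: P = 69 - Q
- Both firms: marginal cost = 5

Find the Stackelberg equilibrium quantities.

q₁* (leader) = 32.0, q₂* (follower) = 16.0

Work:
Follower's reaction: q₂ = (a - c - q₁)/2
Leader substitutes: π₁ = q₁·(a - q₁ - (a-c-q₁)/2 - c)
FOC: q₁* = (69 - 5)/2 = 32.00
Then: q₂* = (69 - 5 - 32.0)/2 = 16.00
Leader has first-mover advantage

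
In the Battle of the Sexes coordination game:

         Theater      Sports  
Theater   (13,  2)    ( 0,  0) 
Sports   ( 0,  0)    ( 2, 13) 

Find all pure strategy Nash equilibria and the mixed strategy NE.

Pure NE: (Theater, Theater) and (Sports, Sports); Mixed NE: p = 0.8667, q = 0.1333

Work:
Check pure NE:
(Theater, Theater): (13, 2) - no unilateral deviation beneficial
(Sports, Sports): (2, 13) - no unilateral deviation beneficial
Mixed NE: P1 plays Theater with p = 0.8667, P2 plays Theater with q = 0.1333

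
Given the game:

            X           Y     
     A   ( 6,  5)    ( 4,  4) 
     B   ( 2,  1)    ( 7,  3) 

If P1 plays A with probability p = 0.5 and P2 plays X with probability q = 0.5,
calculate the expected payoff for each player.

E[P1] = 4.75, E[P2] = 3.25

Work:
E[P1] = p·q·π₁(A,X) + p·(1-q)·π₁(A,Y) + (1-p)·q·π₁(B,X) + (1-p)·(1-q)·π₁(B,Y)
= 0.5·0.5·6 + 0.5·0.5·4 + 0.5·0.5·2 + 0.5·0.5·7
= 4.75

E[P2] = 3.25 (similar calculation)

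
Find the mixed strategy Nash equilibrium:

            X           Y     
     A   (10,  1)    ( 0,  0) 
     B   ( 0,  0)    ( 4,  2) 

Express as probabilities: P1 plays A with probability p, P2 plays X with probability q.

p = 0.6667, q = 0.2857

Work:
Find probabilities that make opponent indifferent:
P2 chooses q to make P1 indifferent between A and B
P1 chooses p to make P2 indifferent between X and Y
Mixed NE: P1 plays (A: 0.6667, B: 0.3333), P2 plays (X: 0.2857, Y: 0.7143)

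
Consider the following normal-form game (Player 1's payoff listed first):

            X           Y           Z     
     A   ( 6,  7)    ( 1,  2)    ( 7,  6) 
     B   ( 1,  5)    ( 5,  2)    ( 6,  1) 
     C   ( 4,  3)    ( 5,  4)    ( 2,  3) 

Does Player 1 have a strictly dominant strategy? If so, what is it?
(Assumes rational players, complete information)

No strictly dominant strategy exists for Player 1

Work:
A strategy strictly dominates another if it gives a strictly higher payoff against every opponent action. Compare each pair of P1's strategies column-by-column:
  A vs B: [6 vs 1, 1 vs 5, 7 vs 6] → A does not strictly dominate B (column Y: 1 ≤ 5)
  A vs C: [6 vs 4, 1 vs 5, 7 vs 2] → A does not strictly dominate C (column Y: 1 ≤ 5)
  B vs A: [1 vs 6, 5 vs 1, 6 vs 7] → B does not strictly dominate A (column X: 1 ≤ 6)
  B vs C: [1 vs 4, 5 vs 5, 6 vs 2] → B does not strictly dominate C (column X: 1 ≤ 4)
  C vs A: [4 vs 6, 5 vs 1, 2 vs 7] → C does not strictly dominate A (column X: 4 ≤ 6)
  C vs B: [4 vs 1, 5 vs 5, 2 vs 6] → C does not strictly dominate B (column Y: 5 ≤ 5)
No single strategy strictly dominates all others → no strictly dominant strategy.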